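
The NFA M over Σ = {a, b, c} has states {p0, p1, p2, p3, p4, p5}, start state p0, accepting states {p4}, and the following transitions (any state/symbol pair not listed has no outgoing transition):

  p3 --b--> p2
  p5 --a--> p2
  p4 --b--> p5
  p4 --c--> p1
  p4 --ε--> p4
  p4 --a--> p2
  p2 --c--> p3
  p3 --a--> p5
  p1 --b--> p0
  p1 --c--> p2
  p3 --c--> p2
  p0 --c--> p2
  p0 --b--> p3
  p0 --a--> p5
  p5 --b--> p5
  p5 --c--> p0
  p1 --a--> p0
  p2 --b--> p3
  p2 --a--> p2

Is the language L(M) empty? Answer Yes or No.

The states reachable from the start state are {p0, p2, p3, p5}.
None of the accepting states {p4} is reachable, so no string is accepted and L(M) = ∅.

Yes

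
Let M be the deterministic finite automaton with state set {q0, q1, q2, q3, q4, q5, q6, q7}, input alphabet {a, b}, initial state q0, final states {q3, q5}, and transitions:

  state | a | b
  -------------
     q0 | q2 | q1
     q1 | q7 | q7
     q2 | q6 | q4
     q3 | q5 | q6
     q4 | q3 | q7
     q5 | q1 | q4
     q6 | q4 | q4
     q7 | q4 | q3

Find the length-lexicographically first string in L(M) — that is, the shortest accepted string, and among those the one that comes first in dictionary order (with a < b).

A breadth-first search from q0 reaches an accepting state first via the path q0 → q2 → q4 → q3 on input aba.
No string of length < 3 is accepted (BFS exhausts all shorter strings without reaching an accepting state), and aba is the lexicographically least accepting string of length 3.

aba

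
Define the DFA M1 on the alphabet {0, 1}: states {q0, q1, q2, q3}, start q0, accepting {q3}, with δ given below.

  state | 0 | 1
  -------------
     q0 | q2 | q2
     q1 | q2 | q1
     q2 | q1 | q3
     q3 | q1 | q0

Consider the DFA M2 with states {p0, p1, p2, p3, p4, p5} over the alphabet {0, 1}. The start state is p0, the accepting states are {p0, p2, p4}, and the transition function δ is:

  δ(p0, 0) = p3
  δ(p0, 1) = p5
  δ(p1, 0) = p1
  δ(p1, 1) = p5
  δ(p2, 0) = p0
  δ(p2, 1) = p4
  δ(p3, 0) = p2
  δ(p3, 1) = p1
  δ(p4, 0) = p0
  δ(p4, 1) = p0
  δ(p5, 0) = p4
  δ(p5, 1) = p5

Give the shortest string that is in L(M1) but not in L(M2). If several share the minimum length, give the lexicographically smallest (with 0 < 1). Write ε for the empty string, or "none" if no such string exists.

01

The string 01 is accepted by M1 but not by M2.
No shorter string lies in the difference, and 01 is the lexicographically first length-2 string in L(M1) \ L(M2).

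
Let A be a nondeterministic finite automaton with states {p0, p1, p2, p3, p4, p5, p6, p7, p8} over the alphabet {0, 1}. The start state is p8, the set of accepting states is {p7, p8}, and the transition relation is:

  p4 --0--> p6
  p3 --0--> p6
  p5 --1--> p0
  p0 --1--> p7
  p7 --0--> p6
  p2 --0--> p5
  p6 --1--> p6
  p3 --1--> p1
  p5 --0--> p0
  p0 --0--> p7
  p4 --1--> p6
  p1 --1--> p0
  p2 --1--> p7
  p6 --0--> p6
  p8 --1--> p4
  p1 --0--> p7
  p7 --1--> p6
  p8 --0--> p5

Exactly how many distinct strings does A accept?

5

The useful subgraph on states {p0, p5, p7, p8} is acyclic, so L(A) is finite; the longest accepting path visits 4 useful states, giving maximum string length 3.
Counting accepting paths from p8 by length: 1 of length 0, 4 of length 3. Total 5.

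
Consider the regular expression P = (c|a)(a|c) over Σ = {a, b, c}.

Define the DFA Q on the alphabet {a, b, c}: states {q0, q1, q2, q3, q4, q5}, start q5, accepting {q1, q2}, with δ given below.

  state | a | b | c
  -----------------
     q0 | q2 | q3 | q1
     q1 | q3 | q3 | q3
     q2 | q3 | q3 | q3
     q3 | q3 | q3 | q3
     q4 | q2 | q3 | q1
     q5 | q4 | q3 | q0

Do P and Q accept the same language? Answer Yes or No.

Converting the expression P to a DFA (subset construction, then merging equivalent states) gives the minimal DFA with states {p0, p1, p2, p3}, start state p0, accepting states {p3} and transitions p0: a→p1, b→p2, c→p1; p1: a→p3, b→p2, c→p3; p2: a→p2, b→p2, c→p2; p3: a→p2, b→p2, c→p2.
Exploring the product automaton P × Q from the start pair (p0, q5), following both machines on each input symbol, reaches 6 state pairs: (p0, q5), (p1, q4), (p2, q3), (p1, q0), (p3, q2), (p3, q1).
P accepts in {p3} and Q accepts in {q1, q2}. In every reachable pair the two components are either both accepting — (p3, q2), (p3, q1) — or both non-accepting, so no string is accepted by exactly one of the machines: L(P) \ L(Q) and L(Q) \ L(P) are both empty.
Hence every string is accepted by P iff it is accepted by Q, and the two languages coincide.

Yes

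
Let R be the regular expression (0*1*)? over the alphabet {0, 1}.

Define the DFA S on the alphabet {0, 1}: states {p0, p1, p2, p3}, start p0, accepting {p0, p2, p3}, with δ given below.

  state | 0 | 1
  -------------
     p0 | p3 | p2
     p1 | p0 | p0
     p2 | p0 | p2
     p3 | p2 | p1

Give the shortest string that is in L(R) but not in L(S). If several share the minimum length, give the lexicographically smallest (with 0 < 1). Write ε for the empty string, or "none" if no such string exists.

01

The string 01 is accepted by R but not by S.
No shorter string lies in the difference, and 01 is the lexicographically first length-2 string in L(R) \ L(S).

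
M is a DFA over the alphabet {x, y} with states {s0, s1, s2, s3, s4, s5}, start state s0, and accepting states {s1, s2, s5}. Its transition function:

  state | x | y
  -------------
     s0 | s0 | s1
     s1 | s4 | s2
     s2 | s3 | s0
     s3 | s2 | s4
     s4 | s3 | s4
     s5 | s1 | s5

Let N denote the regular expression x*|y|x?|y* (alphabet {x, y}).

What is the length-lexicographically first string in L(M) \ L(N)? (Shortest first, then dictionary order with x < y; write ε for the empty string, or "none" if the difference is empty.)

xy

The string xy is accepted by M but not by N.
No shorter string lies in the difference, and xy is the lexicographically first length-2 string in L(M) \ L(N).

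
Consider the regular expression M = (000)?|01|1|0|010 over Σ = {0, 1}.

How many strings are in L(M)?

6

The expression has no Kleene star, so L(M) is finite. Expanding the alternatives gives {ε, 0, 1, 01, 000, 010}.
That is 1 of length 0, 2 of length 1, 1 of length 2, 2 of length 3: 6 strings in all.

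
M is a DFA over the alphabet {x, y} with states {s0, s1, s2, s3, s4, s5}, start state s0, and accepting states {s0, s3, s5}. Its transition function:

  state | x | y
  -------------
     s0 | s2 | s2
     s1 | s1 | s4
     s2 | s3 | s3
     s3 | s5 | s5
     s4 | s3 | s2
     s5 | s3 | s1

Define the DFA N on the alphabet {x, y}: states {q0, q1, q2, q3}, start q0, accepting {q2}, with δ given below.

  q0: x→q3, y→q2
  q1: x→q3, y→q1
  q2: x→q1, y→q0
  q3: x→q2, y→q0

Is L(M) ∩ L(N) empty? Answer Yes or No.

No

The string xx is accepted by both M and N.
Hence L(M) ∩ L(N) ≠ ∅.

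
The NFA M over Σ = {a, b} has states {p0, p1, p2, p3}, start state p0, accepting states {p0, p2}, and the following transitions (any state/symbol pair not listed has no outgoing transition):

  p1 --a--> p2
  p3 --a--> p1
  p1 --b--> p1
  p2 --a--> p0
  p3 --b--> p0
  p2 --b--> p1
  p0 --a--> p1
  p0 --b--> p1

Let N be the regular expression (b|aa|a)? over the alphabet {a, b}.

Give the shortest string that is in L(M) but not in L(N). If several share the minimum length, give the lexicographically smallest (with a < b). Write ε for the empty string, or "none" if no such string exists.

The string ba is accepted by M but not by N.
No shorter string lies in the difference, and ba is the lexicographically first length-2 string in L(M) \ L(N).

ba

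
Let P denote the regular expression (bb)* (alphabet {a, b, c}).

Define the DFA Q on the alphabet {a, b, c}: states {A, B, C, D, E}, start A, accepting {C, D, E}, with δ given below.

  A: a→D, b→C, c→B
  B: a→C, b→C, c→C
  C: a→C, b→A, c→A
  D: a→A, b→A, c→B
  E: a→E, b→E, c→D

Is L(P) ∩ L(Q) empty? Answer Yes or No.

Yes

Converting the expression P to a DFA (subset construction, then merging equivalent states) gives the minimal DFA with states {p0, p1, p2}, start state p0, accepting states {p0} and transitions p0: a→p1, b→p2, c→p1; p1: a→p1, b→p1, c→p1; p2: a→p1, b→p0, c→p1.
Exploring the product automaton P × Q from the start pair (p0, A), following both machines on each input symbol, reaches 6 state pairs: (p0, A), (p1, D), (p2, C), (p1, B), (p1, A), (p1, C).
P accepts in {p0} and Q accepts in {C, D, E}; no reachable pair has both components accepting, so no string drives both machines to acceptance simultaneously and L(P) ∩ L(Q) = ∅.
So no string is accepted by both, and the intersection is empty.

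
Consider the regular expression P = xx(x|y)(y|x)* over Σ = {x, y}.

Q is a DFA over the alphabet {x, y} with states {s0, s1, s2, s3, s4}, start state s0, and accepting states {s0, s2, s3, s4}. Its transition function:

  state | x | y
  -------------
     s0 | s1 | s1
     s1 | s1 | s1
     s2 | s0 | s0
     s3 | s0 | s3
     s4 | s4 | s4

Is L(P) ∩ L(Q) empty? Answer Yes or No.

Yes

Converting the expression P to a DFA (subset construction, then merging equivalent states) gives the minimal DFA with states {p0, p1, p2, p3, p4}, start state p0, accepting states {p4} and transitions p0: x→p1, y→p2; p1: x→p3, y→p2; p2: x→p2, y→p2; p3: x→p4, y→p4; p4: x→p4, y→p4.
Exploring the product automaton P × Q from the start pair (p0, s0), following both machines on each input symbol, reaches 5 state pairs: (p0, s0), (p1, s1), (p2, s1), (p3, s1), (p4, s1).
P accepts in {p4} and Q accepts in {s0, s2, s3, s4}; no reachable pair has both components accepting, so no string drives both machines to acceptance simultaneously and L(P) ∩ L(Q) = ∅.
So no string is accepted by both, and the intersection is empty.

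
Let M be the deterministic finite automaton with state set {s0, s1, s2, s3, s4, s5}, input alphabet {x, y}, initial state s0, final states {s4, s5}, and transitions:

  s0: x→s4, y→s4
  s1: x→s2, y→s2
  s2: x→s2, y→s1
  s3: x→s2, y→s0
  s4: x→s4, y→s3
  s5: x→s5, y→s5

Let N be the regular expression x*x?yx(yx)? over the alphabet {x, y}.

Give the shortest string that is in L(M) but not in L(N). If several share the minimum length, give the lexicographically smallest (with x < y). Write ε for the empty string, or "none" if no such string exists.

The string x is accepted by M but not by N.
No shorter string lies in the difference, and x is the lexicographically first length-1 string in L(M) \ L(N).

x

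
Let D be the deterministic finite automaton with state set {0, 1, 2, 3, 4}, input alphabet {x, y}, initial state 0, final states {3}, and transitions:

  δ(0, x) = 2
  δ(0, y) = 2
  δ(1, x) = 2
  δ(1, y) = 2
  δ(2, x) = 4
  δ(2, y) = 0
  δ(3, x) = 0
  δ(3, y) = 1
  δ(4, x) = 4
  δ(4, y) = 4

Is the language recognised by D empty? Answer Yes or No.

Yes

The states reachable from the start state are {0, 2, 4}.
None of the accepting states {3} is reachable, so no string is accepted and L(D) = ∅.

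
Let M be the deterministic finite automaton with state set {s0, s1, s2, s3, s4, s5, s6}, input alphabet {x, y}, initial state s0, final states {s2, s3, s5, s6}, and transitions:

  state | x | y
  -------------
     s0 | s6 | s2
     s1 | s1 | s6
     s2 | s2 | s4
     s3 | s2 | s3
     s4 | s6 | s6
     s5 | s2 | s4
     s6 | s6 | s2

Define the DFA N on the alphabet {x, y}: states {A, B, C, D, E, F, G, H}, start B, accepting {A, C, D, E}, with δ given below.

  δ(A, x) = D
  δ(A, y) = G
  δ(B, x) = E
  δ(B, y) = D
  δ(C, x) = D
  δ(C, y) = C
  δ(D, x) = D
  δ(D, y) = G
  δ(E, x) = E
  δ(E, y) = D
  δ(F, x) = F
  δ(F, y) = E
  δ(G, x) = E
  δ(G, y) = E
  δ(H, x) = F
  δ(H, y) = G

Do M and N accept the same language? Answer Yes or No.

Yes

Exploring the product automaton M × N from the start pair (s0, B), following both machines on each input symbol, reaches 4 state pairs: (s0, B), (s6, E), (s2, D), (s4, G).
M accepts in {s2, s3, s5, s6} and N accepts in {A, C, D, E}. In every reachable pair the two components are either both accepting — (s6, E), (s2, D) — or both non-accepting, so no string is accepted by exactly one of the machines: L(M) \ L(N) and L(N) \ L(M) are both empty.
Hence every string is accepted by M iff it is accepted by N, and the two languages coincide.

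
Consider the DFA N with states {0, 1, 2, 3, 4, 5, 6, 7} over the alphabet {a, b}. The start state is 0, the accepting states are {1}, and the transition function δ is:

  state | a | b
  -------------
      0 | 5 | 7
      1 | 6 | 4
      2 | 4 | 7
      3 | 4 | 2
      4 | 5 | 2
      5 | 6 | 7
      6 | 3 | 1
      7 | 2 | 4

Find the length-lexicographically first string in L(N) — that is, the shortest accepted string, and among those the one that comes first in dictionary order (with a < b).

aab

A breadth-first search from 0 reaches an accepting state first via the path 0 → 5 → 6 → 1 on input aab.
No string of length < 3 is accepted (BFS exhausts all shorter strings without reaching an accepting state), and aab is the lexicographically least accepting string of length 3.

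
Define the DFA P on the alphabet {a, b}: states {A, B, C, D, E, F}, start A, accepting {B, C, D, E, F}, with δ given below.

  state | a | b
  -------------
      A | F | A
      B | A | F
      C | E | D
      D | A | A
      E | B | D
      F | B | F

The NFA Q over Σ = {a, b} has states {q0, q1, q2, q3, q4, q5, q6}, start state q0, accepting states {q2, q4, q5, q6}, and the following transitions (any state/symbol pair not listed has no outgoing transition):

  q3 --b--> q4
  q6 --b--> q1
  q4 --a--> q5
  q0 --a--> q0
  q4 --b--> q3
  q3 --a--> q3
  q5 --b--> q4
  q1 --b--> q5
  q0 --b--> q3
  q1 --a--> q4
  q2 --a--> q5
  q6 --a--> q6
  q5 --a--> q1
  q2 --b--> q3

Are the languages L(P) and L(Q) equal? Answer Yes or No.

No

The string a is accepted by P but rejected by Q.
So L(P) ≠ L(Q).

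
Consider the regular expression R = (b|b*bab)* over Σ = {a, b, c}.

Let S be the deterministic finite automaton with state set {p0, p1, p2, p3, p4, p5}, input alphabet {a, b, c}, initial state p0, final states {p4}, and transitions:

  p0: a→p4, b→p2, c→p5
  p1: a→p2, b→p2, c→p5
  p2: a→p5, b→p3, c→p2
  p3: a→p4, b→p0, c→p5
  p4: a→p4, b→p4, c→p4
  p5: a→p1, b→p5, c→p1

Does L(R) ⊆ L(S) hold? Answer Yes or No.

No

The empty string ε is in L(R) but not in L(S).
So L(R) ⊄ L(S).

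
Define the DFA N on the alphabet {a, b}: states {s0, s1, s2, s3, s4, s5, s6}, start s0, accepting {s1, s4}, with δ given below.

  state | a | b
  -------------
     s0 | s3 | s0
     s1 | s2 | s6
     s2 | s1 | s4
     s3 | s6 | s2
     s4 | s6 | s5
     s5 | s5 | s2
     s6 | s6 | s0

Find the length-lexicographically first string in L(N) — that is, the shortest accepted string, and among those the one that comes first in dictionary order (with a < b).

A breadth-first search from s0 reaches an accepting state first via the path s0 → s3 → s2 → s1 on input aba.
No string of length < 3 is accepted (BFS exhausts all shorter strings without reaching an accepting state), and aba is the lexicographically least accepting string of length 3.

aba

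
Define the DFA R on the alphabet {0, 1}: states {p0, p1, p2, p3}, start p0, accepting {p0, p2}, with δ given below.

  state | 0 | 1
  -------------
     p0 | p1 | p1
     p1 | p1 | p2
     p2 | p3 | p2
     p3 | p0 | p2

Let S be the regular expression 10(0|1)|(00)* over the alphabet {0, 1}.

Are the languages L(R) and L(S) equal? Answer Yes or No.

The string 01 is accepted by R but rejected by S.
So L(R) ≠ L(S).

No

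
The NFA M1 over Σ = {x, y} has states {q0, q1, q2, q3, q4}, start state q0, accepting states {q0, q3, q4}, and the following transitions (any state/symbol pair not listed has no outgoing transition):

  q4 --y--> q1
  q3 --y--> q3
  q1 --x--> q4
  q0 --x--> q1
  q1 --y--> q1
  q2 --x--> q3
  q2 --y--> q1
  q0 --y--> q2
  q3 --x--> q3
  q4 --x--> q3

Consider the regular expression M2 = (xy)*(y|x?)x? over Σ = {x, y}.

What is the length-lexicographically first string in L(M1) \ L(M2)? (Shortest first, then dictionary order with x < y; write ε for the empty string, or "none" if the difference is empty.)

xxx

The string xxx is accepted by M1 but not by M2.
No shorter string lies in the difference, and xxx is the lexicographically first length-3 string in L(M1) \ L(M2).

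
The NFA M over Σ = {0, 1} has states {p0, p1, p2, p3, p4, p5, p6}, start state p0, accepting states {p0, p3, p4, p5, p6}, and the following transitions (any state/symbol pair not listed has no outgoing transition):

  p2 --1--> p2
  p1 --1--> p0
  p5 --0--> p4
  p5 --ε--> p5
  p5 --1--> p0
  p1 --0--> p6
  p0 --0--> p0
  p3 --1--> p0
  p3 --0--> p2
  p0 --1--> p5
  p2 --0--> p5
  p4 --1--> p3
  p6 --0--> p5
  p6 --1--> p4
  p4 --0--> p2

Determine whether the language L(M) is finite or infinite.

infinite

State p0 is reachable from the start and can reach an accepting state, and it lies on the cycle p0 → p0.
Traversing that cycle any number of times yields accepted strings of unbounded length, so the language is infinite.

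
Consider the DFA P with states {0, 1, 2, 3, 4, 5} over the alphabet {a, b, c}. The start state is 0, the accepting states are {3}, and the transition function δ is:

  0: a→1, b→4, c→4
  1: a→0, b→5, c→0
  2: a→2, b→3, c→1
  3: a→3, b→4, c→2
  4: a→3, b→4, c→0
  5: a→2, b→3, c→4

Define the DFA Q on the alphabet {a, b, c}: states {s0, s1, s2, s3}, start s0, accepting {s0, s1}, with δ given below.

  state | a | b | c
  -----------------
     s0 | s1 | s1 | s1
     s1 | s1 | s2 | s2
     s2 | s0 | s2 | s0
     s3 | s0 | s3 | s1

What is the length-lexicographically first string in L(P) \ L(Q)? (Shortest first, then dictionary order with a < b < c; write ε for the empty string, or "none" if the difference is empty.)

The string abb is accepted by P but not by Q.
No shorter string lies in the difference, and abb is the lexicographically first length-3 string in L(P) \ L(Q).

abb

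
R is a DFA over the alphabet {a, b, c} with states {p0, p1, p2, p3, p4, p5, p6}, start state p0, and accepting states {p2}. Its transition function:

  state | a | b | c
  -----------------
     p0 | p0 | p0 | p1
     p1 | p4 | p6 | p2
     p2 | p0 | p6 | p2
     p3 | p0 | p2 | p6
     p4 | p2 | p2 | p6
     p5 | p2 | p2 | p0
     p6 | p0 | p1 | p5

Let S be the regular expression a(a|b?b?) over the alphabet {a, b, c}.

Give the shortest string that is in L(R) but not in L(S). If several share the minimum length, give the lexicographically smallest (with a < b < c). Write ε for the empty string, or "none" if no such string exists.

The string cc is accepted by R but not by S.
No shorter string lies in the difference, and cc is the lexicographically first length-2 string in L(R) \ L(S).

cc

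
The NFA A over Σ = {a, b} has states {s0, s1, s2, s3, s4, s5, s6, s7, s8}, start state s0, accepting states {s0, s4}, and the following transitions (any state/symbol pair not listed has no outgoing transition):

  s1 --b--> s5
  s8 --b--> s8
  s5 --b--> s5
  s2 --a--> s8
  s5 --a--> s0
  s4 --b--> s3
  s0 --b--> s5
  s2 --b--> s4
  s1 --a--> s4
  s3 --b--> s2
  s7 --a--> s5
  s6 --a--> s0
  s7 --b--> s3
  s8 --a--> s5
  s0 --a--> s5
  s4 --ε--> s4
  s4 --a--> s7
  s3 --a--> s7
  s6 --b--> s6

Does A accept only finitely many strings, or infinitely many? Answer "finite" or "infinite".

State s0 is reachable from the start and can reach an accepting state, and it lies on the cycle s0 → s5 → s0.
Traversing that cycle any number of times yields accepted strings of unbounded length, so the language is infinite.

infinite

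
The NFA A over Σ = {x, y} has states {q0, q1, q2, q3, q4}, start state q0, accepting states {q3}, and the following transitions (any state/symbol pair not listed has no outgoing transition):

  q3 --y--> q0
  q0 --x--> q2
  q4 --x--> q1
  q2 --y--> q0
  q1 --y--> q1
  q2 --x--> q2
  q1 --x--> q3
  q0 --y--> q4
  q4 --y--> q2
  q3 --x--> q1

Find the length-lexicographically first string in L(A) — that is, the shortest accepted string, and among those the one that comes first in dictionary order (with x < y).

A breadth-first search from q0 reaches an accepting state first via the path q0 → q4 → q1 → q3 on input yxx.
No string of length < 3 is accepted (BFS exhausts all shorter strings without reaching an accepting state), and yxx is the lexicographically least accepting string of length 3.

yxx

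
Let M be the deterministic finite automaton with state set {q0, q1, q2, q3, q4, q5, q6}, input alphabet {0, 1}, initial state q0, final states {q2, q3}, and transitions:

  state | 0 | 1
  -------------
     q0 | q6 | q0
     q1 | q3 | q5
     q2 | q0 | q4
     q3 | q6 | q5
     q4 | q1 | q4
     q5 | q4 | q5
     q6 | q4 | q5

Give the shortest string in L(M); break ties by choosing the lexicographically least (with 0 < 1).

A breadth-first search from q0 reaches an accepting state first via the path q0 → q6 → q4 → q1 → q3 on input 0000.
No string of length < 4 is accepted (BFS exhausts all shorter strings without reaching an accepting state), and 0000 is the lexicographically least accepting string of length 4.

0000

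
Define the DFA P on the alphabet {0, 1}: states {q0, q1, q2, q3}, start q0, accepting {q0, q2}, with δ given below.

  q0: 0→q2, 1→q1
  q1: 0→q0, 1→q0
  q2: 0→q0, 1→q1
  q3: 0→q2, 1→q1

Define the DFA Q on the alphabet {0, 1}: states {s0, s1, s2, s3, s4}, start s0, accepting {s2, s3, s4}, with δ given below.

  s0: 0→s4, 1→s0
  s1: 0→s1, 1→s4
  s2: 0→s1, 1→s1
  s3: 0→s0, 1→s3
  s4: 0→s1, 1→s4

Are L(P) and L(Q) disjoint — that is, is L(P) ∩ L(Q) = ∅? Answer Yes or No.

The string 0 is accepted by both P and Q.
Hence L(P) ∩ L(Q) ≠ ∅.

No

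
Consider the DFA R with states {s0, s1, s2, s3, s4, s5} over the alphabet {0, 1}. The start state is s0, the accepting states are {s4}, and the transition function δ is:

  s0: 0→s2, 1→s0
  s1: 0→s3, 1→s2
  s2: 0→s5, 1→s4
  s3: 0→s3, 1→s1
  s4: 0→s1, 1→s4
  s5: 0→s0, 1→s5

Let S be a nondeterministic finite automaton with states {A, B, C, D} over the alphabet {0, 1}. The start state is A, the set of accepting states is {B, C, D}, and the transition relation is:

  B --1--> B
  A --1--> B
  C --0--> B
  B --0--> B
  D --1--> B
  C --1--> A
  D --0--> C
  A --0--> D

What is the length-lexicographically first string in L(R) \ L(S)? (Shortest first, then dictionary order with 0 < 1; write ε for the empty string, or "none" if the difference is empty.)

001001

The string 001001 is accepted by R but not by S.
No shorter string lies in the difference, and 001001 is the lexicographically first length-6 string in L(R) \ L(S).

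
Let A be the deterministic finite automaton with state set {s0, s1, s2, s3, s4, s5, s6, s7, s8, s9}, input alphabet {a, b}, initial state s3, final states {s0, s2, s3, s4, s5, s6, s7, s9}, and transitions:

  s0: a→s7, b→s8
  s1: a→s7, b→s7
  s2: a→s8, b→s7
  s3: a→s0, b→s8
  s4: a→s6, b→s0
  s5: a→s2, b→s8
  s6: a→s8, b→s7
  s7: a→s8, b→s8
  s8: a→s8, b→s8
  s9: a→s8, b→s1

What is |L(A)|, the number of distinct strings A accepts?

3

The useful subgraph on states {s0, s3, s7} is acyclic, so L(A) is finite; the longest accepting path visits 3 useful states, giving maximum string length 2.
Counting accepting paths from s3 by length: 1 of length 0, 1 of length 1, 1 of length 2. Total 3.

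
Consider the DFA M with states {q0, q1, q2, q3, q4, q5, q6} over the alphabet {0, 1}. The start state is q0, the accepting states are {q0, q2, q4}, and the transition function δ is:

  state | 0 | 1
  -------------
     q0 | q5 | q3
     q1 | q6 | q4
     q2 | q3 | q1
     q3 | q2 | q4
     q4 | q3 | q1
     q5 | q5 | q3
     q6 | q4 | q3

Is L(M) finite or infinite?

infinite

State q1 is reachable from the start and can reach an accepting state, and it lies on the cycle q1 → q4 → q1.
Traversing that cycle any number of times yields accepted strings of unbounded length, so the language is infinite.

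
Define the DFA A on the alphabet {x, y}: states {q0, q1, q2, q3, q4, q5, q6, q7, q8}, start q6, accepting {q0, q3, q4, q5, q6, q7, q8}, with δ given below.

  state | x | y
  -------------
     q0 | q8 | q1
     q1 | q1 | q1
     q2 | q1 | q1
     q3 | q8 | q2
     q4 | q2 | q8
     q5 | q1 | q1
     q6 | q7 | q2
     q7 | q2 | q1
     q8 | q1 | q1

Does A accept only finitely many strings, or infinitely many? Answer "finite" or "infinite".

finite

The useful states (reachable from q6 and able to reach an accepting state) are {q6, q7}.
Restricted to these states the transition graph has no cycle, so every accepting path has bounded length and L is finite.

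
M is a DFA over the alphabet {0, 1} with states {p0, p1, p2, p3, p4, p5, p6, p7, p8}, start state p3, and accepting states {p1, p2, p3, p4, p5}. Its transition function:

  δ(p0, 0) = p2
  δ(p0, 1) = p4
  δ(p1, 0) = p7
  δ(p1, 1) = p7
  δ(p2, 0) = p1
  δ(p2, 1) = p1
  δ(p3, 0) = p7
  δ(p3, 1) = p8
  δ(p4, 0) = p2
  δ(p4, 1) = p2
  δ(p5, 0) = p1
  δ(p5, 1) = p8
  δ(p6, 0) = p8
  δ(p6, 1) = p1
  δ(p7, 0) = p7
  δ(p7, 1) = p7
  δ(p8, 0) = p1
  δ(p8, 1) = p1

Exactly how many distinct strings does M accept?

The useful subgraph on states {p1, p3, p8} is acyclic, so L(M) is finite; the longest accepting path visits 3 useful states, giving maximum string length 2.
Counting accepting paths from p3 by length: 1 of length 0, 2 of length 2. Total 3.

3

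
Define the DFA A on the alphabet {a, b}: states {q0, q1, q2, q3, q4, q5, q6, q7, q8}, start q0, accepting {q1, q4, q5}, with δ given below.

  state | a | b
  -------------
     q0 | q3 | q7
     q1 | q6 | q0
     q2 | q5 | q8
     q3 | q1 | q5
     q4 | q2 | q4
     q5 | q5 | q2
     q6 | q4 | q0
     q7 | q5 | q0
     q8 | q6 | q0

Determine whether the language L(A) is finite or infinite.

State q0 is reachable from the start and can reach an accepting state, and it lies on the cycle q0 → q3 → q1 → q0.
Traversing that cycle any number of times yields accepted strings of unbounded length, so the language is infinite.

infinite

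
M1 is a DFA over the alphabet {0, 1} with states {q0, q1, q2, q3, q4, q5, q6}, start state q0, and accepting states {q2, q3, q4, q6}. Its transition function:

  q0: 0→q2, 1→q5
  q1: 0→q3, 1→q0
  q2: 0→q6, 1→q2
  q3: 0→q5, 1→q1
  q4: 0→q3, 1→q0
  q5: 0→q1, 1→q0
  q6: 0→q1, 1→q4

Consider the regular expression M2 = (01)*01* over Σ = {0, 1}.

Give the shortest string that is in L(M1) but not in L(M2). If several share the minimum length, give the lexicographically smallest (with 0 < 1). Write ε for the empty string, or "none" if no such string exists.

00

The string 00 is accepted by M1 but not by M2.
No shorter string lies in the difference, and 00 is the lexicographically first length-2 string in L(M1) \ L(M2).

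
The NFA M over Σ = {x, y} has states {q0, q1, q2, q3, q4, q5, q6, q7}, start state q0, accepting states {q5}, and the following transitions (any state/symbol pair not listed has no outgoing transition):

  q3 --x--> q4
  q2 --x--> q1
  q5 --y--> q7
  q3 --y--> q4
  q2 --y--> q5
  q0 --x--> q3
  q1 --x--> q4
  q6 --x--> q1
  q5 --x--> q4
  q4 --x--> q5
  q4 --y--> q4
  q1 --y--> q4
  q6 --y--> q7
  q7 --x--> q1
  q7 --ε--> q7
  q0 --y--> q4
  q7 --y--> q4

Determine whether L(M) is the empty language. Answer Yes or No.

No

The string yx is accepted: the run q0 → q4 → q5 ends in the accepting state q5.
Since at least one string is accepted, L(M) is not empty.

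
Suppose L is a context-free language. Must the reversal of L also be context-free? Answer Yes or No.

Yes

Reversing the right-hand side of every production of a context-free grammar for L gives a context-free grammar for Lᴿ (induction on derivation length).
So the context-free languages are closed under reversal.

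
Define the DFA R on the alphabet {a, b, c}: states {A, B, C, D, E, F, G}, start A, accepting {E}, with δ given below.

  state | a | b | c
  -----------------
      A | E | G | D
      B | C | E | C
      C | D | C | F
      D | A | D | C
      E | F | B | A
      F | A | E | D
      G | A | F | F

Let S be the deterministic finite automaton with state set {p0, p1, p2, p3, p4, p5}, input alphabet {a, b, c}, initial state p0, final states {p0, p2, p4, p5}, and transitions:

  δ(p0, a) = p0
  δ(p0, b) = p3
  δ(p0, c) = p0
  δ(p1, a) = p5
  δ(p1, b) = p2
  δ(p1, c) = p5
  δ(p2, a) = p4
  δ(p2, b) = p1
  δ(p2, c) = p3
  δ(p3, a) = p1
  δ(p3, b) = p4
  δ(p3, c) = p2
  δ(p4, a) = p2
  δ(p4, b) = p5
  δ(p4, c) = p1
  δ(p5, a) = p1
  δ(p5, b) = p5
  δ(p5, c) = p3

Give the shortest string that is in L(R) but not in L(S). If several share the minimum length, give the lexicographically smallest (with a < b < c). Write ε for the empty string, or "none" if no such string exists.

aab

The string aab is accepted by R but not by S.
No shorter string lies in the difference, and aab is the lexicographically first length-3 string in L(R) \ L(S).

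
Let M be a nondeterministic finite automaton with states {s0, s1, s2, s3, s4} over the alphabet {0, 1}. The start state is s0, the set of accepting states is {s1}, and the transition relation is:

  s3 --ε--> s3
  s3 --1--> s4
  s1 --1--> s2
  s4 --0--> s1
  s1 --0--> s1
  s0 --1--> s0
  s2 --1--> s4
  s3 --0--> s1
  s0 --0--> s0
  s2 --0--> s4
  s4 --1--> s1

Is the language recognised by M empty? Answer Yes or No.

The states reachable from the start state are {s0}.
None of the accepting states {s1} is reachable, so no string is accepted and L(M) = ∅.

Yes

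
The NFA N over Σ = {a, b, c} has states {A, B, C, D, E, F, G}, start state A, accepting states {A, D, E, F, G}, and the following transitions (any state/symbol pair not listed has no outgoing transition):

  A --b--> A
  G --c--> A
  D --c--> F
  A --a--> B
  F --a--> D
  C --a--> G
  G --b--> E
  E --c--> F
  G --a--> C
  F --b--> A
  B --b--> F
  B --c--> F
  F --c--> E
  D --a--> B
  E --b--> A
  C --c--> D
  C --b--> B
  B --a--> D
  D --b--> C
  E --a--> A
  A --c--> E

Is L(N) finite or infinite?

infinite

State A is reachable from the start and can reach an accepting state, and it lies on the cycle A → A.
Traversing that cycle any number of times yields accepted strings of unbounded length, so the language is infinite.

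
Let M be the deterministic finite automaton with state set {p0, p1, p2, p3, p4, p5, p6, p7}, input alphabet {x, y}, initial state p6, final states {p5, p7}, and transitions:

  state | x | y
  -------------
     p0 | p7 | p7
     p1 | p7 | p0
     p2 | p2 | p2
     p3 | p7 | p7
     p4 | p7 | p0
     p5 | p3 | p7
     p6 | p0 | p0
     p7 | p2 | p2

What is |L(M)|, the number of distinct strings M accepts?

The useful subgraph on states {p0, p6, p7} is acyclic, so L(M) is finite; the longest accepting path visits 3 useful states, giving maximum string length 2.
Counting accepting paths from p6 by length: 4 of length 2. Total 4.

4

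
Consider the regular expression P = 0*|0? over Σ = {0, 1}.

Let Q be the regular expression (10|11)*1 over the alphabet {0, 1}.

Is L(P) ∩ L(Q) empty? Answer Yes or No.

Converting the expression P to a DFA (subset construction, then merging equivalent states) gives the minimal DFA with states {p0, p1}, start state p0, accepting states {p0} and transitions p0: 0→p0, 1→p1; p1: 0→p1, 1→p1.
Converting the expression Q to a DFA (subset construction, then merging equivalent states) gives the minimal DFA with states {q0, q1, q2}, start state q0, accepting states {q2} and transitions q0: 0→q1, 1→q2; q1: 0→q1, 1→q1; q2: 0→q0, 1→q0.
Exploring the product automaton P × Q from the start pair (p0, q0), following both machines on each input symbol, reaches 5 state pairs: (p0, q0), (p0, q1), (p1, q2), (p1, q1), (p1, q0).
P accepts in {p0} and Q accepts in {q2}; no reachable pair has both components accepting, so no string drives both machines to acceptance simultaneously and L(P) ∩ L(Q) = ∅.
So no string is accepted by both, and the intersection is empty.

Yes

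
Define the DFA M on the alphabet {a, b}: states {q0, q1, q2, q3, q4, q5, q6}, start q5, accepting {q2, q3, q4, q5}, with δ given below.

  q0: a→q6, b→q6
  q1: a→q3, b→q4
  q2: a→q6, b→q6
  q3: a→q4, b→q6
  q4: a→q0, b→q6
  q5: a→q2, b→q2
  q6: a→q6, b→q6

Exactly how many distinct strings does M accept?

The useful subgraph on states {q2, q5} is acyclic, so L(M) is finite; the longest accepting path visits 2 useful states, giving maximum string length 1.
Counting accepting paths from q5 by length: 1 of length 0, 2 of length 1. Total 3.

3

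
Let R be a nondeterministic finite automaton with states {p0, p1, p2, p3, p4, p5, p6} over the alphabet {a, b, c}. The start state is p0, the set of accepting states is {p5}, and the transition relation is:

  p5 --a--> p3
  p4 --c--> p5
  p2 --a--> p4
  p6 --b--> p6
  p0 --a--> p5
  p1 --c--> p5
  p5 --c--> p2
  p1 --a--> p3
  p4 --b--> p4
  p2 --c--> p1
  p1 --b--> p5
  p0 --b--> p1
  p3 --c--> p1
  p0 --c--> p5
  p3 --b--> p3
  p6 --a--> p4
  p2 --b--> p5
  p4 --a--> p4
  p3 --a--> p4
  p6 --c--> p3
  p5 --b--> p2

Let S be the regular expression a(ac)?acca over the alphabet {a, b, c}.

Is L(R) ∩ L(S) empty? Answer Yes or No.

Yes

Converting the expression S to a DFA (subset construction, then merging equivalent states) gives the minimal DFA with states {s0, s1, s2, s3, s4, s5, s6, s7, s8}, start state s0, accepting states {s8} and transitions s0: a→s1, b→s2, c→s2; s1: a→s3, b→s2, c→s2; s2: a→s2, b→s2, c→s2; s3: a→s2, b→s2, c→s4; s4: a→s5, b→s2, c→s6; s5: a→s2, b→s2, c→s7; s6: a→s8, b→s2, c→s2; s7: a→s2, b→s2, c→s6; s8: a→s2, b→s2, c→s2.
Exploring the product automaton R × S from the start pair (p0, s0), following both machines on each input symbol, reaches 13 state pairs: (p0, s0), (p5, s1), (p1, s2), (p5, s2), (p3, s3), (p2, s2), (p3, s2), (p4, s2), (p1, s4), (p3, s5), (p5, s6), (p1, s7), (p3, s8).
R accepts in {p5} and S accepts in {s8}; no reachable pair has both components accepting, so no string drives both machines to acceptance simultaneously and L(R) ∩ L(S) = ∅.
So no string is accepted by both, and the intersection is empty.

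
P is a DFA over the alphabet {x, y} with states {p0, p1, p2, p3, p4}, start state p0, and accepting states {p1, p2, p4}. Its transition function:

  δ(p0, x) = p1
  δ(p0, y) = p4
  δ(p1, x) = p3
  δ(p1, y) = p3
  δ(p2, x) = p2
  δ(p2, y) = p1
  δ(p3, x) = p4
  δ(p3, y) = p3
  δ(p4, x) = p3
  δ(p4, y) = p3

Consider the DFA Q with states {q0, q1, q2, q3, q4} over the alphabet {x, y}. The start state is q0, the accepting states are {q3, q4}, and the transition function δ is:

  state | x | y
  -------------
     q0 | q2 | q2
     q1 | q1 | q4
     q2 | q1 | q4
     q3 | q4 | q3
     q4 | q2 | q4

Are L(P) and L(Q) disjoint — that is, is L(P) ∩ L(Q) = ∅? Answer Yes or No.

Exploring the product automaton P × Q from the start pair (p0, q0), following both machines on each input symbol, reaches 6 state pairs: (p0, q0), (p1, q2), (p4, q2), (p3, q1), (p3, q4), (p4, q1).
P accepts in {p1, p2, p4} and Q accepts in {q3, q4}; no reachable pair has both components accepting, so no string drives both machines to acceptance simultaneously and L(P) ∩ L(Q) = ∅.
So no string is accepted by both, and the intersection is empty.

Yes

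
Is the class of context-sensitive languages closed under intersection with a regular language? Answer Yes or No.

Every regular language is context-sensitive, and context-sensitive languages are closed under intersection (an LBA runs the DFA check and then the LBA for L on the same linear tape).
So the context-sensitive languages are closed under intersection with a regular language.

Yes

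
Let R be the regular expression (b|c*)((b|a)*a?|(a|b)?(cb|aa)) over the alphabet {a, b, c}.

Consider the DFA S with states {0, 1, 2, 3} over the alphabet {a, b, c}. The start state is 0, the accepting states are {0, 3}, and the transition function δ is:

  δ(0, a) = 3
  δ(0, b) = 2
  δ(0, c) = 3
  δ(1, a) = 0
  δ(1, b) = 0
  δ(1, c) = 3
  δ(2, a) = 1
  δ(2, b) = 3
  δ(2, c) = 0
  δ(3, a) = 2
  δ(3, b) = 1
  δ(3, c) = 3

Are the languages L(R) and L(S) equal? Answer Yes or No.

No

The string b is accepted by R but rejected by S.
So L(R) ≠ L(S).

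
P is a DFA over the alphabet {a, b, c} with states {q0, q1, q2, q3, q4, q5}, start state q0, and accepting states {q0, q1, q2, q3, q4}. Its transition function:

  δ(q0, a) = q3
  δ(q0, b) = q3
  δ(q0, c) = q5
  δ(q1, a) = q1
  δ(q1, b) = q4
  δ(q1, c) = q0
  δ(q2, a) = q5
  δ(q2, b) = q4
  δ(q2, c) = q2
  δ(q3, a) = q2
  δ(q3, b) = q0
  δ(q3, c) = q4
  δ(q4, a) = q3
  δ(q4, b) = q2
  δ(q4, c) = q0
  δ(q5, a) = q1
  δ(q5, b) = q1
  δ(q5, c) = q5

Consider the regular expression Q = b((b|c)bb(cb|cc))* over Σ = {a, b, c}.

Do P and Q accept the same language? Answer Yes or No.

No

The empty string ε is accepted by P but rejected by Q.
So L(P) ≠ L(Q).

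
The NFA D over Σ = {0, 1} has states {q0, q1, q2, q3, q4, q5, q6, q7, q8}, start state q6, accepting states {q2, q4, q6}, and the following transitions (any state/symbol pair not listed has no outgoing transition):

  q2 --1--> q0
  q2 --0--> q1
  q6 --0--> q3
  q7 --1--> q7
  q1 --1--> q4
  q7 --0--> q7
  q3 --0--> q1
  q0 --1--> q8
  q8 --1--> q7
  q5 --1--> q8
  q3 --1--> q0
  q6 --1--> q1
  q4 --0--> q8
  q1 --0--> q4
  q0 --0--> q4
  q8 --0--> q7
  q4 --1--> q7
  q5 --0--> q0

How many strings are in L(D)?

6

The useful subgraph on states {q0, q1, q3, q4, q6} is acyclic, so L(D) is finite; the longest accepting path visits 4 useful states, giving maximum string length 3.
Counting accepting paths from q6 by length: 1 of length 0, 2 of length 2, 3 of length 3. Total 6.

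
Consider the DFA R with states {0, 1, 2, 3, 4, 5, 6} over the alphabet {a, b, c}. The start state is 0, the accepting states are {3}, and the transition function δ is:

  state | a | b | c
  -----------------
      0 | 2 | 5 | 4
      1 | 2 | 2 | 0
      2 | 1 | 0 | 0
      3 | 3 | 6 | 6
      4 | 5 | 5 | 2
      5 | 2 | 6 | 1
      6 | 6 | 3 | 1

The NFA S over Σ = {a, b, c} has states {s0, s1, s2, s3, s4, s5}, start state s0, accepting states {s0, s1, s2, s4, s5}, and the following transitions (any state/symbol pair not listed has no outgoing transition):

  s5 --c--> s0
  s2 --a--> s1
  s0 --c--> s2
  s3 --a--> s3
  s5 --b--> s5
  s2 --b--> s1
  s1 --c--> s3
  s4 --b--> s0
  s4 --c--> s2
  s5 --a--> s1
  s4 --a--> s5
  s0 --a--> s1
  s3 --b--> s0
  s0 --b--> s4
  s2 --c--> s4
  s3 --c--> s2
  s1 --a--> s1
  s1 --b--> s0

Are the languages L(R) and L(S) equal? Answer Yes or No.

No

The empty string ε is accepted by S but rejected by R.
So L(R) ≠ L(S).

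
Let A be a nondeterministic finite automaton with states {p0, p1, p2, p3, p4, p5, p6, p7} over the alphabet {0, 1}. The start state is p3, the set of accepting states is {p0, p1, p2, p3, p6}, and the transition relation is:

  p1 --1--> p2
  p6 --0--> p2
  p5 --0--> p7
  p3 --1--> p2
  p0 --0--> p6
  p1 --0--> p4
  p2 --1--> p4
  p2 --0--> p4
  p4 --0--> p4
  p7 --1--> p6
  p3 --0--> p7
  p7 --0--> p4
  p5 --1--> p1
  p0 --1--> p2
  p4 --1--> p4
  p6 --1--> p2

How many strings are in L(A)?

5

The useful subgraph on states {p2, p3, p6, p7} is acyclic, so L(A) is finite; the longest accepting path visits 4 useful states, giving maximum string length 3.
Counting accepting paths from p3 by length: 1 of length 0, 1 of length 1, 1 of length 2, 2 of length 3. Total 5.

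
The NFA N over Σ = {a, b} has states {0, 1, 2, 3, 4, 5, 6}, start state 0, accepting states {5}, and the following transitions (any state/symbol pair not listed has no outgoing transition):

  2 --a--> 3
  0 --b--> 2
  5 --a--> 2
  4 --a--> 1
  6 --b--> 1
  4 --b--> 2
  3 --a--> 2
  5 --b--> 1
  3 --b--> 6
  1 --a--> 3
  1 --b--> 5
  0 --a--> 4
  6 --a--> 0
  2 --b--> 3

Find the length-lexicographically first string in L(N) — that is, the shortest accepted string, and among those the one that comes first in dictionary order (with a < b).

A breadth-first search from 0 reaches an accepting state first via the path 0 → 4 → 1 → 5 on input aab.
No string of length < 3 is accepted (BFS exhausts all shorter strings without reaching an accepting state), and aab is the lexicographically least accepting string of length 3.

aab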